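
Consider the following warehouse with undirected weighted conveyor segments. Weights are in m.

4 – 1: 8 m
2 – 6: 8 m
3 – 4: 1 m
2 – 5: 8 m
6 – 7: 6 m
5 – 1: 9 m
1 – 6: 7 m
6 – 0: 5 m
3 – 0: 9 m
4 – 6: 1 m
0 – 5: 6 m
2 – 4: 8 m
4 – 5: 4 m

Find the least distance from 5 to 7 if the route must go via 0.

Shortest 5→0: 5 → 0 = 6
Best 0 to 7: 0 → 6 → 7 costing 11
Total via 0: 6 + 11 = 17 m.

17 m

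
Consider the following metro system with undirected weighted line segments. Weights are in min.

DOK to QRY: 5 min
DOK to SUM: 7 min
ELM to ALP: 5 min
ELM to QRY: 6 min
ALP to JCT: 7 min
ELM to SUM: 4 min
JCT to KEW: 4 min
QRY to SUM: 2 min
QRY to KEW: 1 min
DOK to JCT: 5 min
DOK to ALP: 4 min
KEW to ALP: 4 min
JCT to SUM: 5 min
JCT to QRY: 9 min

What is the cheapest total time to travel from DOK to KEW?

Shortest distances from DOK:
DOK: 0
ALP: 4  (via DOK)
QRY: 5  (via DOK)
JCT: 5  (via DOK)
KEW: 6  (via QRY)
Shortest route: DOK → QRY → KEW = 6 min.

6 min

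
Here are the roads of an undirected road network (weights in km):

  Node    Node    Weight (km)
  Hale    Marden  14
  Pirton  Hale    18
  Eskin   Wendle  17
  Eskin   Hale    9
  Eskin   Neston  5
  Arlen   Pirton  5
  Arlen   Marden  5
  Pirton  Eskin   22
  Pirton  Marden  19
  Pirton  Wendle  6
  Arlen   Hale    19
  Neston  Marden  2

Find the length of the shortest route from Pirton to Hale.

18 km

Settle nodes by increasing distance from Pirton:
Pirton: 0
Arlen: 5  (via Pirton)
Wendle: 6  (via Pirton)
Marden: 10  (via Arlen)
Neston: 12  (via Marden)
Eskin: 17  (via Neston)
Hale: 18  (via Pirton)
Shortest route: Pirton → Hale = 18 km.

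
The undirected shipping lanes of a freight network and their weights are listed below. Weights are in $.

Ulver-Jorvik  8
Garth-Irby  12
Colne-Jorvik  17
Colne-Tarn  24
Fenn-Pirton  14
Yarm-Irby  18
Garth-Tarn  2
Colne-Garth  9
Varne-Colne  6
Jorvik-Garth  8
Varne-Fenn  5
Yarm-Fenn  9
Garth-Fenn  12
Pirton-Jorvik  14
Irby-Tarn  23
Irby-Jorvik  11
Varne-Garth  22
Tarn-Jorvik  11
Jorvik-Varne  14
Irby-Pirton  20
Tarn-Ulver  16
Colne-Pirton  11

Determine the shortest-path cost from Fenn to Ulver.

Settle nodes by increasing distance from Fenn:
Fenn: 0
Varne: 5  (via Fenn)
Yarm: 9  (via Fenn)
Colne: 11  (via Varne)
Garth: 12  (via Fenn)
Tarn: 14  (via Garth)
Pirton: 14  (via Fenn)
Jorvik: 19  (via Varne)
Irby: 24  (via Garth)
Ulver: 27  (via Jorvik)
Shortest route: Fenn–Varne–Jorvik–Ulver = $27.

$27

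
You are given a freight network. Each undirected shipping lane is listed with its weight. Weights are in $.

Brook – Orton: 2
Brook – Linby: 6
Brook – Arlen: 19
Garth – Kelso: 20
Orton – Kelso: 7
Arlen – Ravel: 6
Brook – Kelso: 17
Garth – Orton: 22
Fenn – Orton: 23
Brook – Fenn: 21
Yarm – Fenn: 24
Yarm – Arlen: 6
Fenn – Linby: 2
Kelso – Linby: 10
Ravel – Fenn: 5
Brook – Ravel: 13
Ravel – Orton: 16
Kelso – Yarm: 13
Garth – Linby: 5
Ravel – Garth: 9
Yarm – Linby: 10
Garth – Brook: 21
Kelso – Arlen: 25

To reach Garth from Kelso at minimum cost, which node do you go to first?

Compare a few routes:
Kelso - Garth: 20 = 20
Kelso - Linby - Garth: 10+5 = 15
Kelso - Linby - Fenn - Ravel - Garth: 10+2+5+9 = 26
Kelso - Orton - Brook - Linby - Garth: 7+2+6+5 = 20
The minimum is $15 via Kelso - Linby - Garth.
So from Kelso the first move is to Linby.

Linby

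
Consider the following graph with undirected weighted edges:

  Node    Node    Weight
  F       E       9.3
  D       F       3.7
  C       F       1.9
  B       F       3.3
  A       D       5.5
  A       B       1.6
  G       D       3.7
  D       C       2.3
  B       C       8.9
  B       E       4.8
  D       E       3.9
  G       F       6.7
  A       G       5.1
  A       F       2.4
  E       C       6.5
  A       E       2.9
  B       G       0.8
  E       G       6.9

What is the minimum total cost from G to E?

5.3

Compare a few routes:
G → E: 6.9 = 6.9
G → B → A → E: 0.8+1.6+2.9 = 5.3
G → B → E: 0.8+4.8 = 5.6
Cheapest is G → B → A → E at 5.3.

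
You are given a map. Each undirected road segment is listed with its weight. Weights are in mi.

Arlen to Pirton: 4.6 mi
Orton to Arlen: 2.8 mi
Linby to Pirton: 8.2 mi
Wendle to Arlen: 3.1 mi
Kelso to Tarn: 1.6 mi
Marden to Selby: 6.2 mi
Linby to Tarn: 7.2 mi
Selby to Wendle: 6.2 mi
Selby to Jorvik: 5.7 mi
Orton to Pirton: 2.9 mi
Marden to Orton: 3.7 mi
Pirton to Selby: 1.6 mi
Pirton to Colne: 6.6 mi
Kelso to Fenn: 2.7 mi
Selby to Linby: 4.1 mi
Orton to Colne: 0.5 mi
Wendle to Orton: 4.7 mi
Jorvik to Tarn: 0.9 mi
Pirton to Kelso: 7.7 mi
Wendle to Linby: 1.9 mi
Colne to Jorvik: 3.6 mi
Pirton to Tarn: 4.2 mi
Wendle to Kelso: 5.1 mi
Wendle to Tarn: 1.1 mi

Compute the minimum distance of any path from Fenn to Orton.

Settle nodes by increasing distance from Fenn:
Fenn: 0
Kelso: 2.7  (via Fenn)
Tarn: 4.3  (via Kelso)
Jorvik: 5.2  (via Tarn)
Wendle: 5.4  (via Tarn)
Linby: 7.3  (via Wendle)
Arlen: 8.5  (via Wendle)
Pirton: 8.5  (via Tarn)
Colne: 8.8  (via Jorvik)
Orton: 9.3  (via Colne)
Shortest route: Fenn → Kelso → Tarn → Jorvik → Colne → Orton = 9.3 mi.

9.3 mi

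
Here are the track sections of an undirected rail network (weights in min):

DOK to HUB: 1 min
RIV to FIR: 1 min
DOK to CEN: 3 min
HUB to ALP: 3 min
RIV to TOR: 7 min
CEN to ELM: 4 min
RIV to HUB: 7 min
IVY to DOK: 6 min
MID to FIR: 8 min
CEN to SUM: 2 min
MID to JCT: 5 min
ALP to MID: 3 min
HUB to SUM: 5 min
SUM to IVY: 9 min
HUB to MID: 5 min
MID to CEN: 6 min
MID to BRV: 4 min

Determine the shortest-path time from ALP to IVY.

Candidate routes:
ALP - HUB - DOK - IVY: 3+1+6 = 10
ALP - MID - HUB - DOK - IVY: 3+5+1+6 = 15
The minimum is 10 min via ALP - HUB - DOK - IVY.

10 min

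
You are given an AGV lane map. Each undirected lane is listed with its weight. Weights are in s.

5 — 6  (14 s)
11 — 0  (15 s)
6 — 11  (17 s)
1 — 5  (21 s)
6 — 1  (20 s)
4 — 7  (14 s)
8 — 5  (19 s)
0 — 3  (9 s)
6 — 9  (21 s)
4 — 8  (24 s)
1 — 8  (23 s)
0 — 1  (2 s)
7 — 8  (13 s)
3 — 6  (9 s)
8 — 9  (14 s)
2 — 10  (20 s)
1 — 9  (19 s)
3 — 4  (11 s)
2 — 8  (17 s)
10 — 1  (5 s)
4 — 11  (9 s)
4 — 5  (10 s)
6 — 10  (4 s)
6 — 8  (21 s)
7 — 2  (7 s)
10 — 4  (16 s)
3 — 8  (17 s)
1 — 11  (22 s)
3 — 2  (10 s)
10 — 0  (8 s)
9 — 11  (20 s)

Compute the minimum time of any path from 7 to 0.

Running Dijkstra from 7:
7: 0
2: 7  (via 7)
8: 13  (via 7)
4: 14  (via 7)
3: 17  (via 2)
11: 23  (via 4)
5: 24  (via 4)
0: 26  (via 3)
Shortest route: 7–2–3–0 = 26 s.

26 s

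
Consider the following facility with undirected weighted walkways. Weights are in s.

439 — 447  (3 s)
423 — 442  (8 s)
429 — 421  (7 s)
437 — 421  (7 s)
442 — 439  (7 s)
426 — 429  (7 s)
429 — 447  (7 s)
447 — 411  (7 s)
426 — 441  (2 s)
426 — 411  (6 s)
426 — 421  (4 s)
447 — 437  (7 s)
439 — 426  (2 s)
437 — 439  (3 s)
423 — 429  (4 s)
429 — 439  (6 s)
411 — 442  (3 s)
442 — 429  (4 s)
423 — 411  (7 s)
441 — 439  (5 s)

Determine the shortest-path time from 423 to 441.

Compare a few routes:
423 → 429 → 439 → 426 → 441: 4+6+2+2 = 14
423 → 429 → 426 → 441: 4+7+2 = 13
The minimum is 13 s via 423 → 429 → 426 → 441.

13 s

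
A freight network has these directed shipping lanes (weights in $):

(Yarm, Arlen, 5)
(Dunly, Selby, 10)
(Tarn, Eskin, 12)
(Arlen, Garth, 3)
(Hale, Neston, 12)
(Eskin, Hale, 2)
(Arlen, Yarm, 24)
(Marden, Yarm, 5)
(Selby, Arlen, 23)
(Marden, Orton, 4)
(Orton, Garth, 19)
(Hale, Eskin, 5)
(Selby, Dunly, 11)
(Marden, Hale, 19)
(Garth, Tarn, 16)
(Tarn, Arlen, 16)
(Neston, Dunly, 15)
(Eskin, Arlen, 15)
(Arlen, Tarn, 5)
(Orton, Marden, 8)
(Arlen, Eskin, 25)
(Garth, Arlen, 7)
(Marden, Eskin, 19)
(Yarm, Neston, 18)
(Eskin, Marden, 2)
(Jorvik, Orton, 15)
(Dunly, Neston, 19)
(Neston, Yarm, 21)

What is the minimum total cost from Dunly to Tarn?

Settle nodes by increasing distance from Dunly:
Dunly: 0
Selby: 10  (via Dunly)
Neston: 19  (via Dunly)
Arlen: 33  (via Selby)
Garth: 36  (via Arlen)
Tarn: 38  (via Arlen)
Shortest route: Dunly–Selby–Arlen–Tarn = $38.

$38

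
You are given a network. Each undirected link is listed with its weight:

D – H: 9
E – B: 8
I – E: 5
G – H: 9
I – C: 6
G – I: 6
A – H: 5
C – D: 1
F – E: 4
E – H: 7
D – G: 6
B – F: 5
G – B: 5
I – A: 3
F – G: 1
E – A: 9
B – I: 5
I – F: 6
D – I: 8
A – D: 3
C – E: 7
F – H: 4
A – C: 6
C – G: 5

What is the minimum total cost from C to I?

Shortest distances from C:
C: 0
D: 1  (via C)
A: 4  (via D)
G: 5  (via C)
F: 6  (via G)
I: 6  (via C)
Shortest route: C–I = 6.

6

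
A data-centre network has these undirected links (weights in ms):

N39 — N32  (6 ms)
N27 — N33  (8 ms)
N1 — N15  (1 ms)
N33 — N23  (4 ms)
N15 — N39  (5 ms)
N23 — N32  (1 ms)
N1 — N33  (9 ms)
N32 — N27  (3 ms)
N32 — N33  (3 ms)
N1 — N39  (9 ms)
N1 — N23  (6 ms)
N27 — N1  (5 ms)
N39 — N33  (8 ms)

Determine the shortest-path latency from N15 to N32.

8 ms

Enumerating some paths:
N15–N1–N23–N32: 1+6+1 = 8
N15–N1–N27–N32: 1+5+3 = 9
Cheapest is N15–N1–N23–N32 at 8 ms.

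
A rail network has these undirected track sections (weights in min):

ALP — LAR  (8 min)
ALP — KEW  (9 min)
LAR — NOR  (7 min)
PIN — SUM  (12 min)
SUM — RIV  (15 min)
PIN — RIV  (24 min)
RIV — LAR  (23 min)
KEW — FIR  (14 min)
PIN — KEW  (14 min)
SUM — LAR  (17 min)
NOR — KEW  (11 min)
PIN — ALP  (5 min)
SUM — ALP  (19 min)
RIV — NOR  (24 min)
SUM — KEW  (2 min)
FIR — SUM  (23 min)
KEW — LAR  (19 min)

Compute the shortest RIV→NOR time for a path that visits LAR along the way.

30 min

Shortest RIV→LAR: RIV → LAR = 23
Shortest LAR→NOR: LAR → NOR = 7
Total via LAR: 23 + 7 = 30 min.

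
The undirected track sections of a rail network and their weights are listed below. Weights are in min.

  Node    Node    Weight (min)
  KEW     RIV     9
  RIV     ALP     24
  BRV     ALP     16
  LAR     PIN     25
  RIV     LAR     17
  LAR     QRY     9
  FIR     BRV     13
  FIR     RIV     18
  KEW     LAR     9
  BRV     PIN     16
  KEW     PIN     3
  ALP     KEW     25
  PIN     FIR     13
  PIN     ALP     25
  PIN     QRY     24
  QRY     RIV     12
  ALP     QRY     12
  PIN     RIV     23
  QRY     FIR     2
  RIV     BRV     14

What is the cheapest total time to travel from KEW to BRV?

19 min

Compare a few routes:
KEW - PIN - FIR - BRV: 3+13+13 = 29
KEW - RIV - BRV: 9+14 = 23
KEW - PIN - BRV: 3+16 = 19
Cheapest is KEW - PIN - BRV at 19 min.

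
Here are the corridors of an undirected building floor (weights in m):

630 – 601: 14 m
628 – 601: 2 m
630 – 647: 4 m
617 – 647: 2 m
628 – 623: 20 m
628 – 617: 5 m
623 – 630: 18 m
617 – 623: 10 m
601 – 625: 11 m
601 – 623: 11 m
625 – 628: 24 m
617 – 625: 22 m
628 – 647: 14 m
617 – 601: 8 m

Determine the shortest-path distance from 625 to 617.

18 m

Enumerating some paths:
625 - 617: 22 = 22
625 - 601 - 617: 11+8 = 19
625 - 601 - 628 - 617: 11+2+5 = 18
Cheapest is 625 - 601 - 628 - 617 at 18 m.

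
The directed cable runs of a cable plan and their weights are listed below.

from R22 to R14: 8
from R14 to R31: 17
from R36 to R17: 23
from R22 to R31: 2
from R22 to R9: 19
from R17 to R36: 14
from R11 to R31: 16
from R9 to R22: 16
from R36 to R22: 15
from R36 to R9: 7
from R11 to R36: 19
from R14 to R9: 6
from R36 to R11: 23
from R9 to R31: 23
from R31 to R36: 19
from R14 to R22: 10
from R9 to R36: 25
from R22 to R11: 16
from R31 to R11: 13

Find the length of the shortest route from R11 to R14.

Running Dijkstra from R11:
R11: 0
R31: 16  (via R11)
R36: 19  (via R11)
R9: 26  (via R36)
R22: 34  (via R36)
R17: 42  (via R36)
R14: 42  (via R22)
Shortest route: R11 → R36 → R22 → R14 = 42.

42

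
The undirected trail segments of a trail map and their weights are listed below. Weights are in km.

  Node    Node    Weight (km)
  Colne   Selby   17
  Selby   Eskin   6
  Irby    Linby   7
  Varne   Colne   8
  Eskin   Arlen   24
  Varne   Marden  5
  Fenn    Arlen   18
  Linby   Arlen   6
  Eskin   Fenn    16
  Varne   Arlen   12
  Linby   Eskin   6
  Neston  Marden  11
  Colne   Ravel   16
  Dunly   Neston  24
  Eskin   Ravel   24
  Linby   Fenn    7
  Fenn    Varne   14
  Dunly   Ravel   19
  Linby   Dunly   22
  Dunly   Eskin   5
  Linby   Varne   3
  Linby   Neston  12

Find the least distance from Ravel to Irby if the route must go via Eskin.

Shortest Ravel→Eskin: Ravel → Eskin = 24
Shortest Eskin→Irby: Eskin → Linby → Irby = 13
Total via Eskin: 24 + 13 = 37 km.

37 km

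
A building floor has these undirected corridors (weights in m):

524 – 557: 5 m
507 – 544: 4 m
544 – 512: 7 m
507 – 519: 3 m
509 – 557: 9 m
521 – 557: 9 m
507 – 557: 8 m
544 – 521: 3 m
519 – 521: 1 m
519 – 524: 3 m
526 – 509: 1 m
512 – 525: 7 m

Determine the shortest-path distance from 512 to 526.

29 m

Enumerating some paths:
512 → 544 → 521 → 519 → 507 → 557 → 509 → 526: 7+3+1+3+8+9+1 = 32
512 → 544 → 507 → 519 → 521 → 557 → 509 → 526: 7+4+3+1+9+9+1 = 34
512 → 544 → 521 → 557 → 509 → 526: 7+3+9+9+1 = 29
512 → 544 → 507 → 519 → 524 → 557 → 509 → 526: 7+4+3+3+5+9+1 = 32
The minimum is 29 m via 512 → 544 → 521 → 557 → 509 → 526.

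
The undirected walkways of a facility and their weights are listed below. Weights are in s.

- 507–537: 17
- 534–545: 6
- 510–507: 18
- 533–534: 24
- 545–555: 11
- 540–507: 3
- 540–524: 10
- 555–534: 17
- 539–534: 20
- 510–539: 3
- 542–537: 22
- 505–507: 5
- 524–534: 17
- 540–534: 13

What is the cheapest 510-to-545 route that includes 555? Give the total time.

51 s

Shortest 510→555: 510–539–534–555 = 40
Best 555 to 545: 555–545 costing 11
Total via 555: 40 + 11 = 51 s.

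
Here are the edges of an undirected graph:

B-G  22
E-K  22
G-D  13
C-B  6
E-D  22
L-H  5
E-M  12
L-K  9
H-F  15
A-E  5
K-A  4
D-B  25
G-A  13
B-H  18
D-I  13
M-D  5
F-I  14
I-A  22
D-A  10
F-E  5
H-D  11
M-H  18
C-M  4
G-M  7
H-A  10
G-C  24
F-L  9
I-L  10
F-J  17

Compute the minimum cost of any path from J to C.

38

Running Dijkstra from J:
J: 0
F: 17  (via J)
E: 22  (via F)
L: 26  (via F)
A: 27  (via E)
H: 31  (via L)
I: 31  (via F)
K: 31  (via A)
M: 34  (via E)
D: 37  (via A)
C: 38  (via M)
Shortest route: J → F → E → M → C = 38.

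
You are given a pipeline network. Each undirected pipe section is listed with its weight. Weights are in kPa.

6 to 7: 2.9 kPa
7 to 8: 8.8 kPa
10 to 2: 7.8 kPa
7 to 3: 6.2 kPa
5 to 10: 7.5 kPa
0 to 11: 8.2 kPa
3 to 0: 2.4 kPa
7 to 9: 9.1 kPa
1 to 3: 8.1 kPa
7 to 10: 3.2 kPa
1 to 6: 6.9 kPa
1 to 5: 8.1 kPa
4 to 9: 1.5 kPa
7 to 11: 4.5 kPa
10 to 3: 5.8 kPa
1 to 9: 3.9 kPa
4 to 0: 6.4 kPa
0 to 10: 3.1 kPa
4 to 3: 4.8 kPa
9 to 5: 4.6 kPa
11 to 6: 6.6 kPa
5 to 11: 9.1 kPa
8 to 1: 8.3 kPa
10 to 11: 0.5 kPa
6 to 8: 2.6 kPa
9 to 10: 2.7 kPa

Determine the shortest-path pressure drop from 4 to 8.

Running Dijkstra from 4:
4: 0
9: 1.5  (via 4)
10: 4.2  (via 9)
11: 4.7  (via 10)
3: 4.8  (via 4)
1: 5.4  (via 9)
5: 6.1  (via 9)
0: 6.4  (via 4)
7: 7.4  (via 10)
6: 10.3  (via 7)
2: 12  (via 10)
8: 12.9  (via 6)
Shortest route: 4 → 9 → 10 → 7 → 6 → 8 = 12.9 kPa.

12.9 kPa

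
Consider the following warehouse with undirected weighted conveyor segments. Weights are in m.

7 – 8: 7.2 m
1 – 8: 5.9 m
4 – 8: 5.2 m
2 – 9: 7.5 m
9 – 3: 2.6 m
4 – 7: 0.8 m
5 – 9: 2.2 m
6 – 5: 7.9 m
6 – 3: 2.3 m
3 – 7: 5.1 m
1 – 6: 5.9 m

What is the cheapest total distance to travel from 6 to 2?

Enumerating some paths:
6–5–9–2: 7.9+2.2+7.5 = 17.6
6–3–9–2: 2.3+2.6+7.5 = 12.4
Cheapest is 6–3–9–2 at 12.4 m.

12.4 m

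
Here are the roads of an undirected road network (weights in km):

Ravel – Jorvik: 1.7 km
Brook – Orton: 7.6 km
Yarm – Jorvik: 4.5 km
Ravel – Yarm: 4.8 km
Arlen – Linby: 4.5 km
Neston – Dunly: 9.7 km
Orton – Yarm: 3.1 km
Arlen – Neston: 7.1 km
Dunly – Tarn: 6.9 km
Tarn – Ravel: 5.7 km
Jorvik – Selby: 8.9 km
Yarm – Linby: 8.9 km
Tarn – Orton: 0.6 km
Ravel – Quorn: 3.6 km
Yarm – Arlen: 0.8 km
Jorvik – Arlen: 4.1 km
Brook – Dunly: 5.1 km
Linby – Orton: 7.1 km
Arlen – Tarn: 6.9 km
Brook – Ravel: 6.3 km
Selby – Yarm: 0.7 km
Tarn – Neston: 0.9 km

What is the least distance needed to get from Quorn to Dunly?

15 km

Settle nodes by increasing distance from Quorn:
Quorn: 0
Ravel: 3.6  (via Quorn)
Jorvik: 5.3  (via Ravel)
Yarm: 8.4  (via Ravel)
Selby: 9.1  (via Yarm)
Arlen: 9.2  (via Yarm)
Tarn: 9.3  (via Ravel)
Orton: 9.9  (via Tarn)
Brook: 9.9  (via Ravel)
Neston: 10.2  (via Tarn)
Linby: 13.7  (via Arlen)
Dunly: 15  (via Brook)
Shortest route: Quorn–Ravel–Brook–Dunly = 15 km.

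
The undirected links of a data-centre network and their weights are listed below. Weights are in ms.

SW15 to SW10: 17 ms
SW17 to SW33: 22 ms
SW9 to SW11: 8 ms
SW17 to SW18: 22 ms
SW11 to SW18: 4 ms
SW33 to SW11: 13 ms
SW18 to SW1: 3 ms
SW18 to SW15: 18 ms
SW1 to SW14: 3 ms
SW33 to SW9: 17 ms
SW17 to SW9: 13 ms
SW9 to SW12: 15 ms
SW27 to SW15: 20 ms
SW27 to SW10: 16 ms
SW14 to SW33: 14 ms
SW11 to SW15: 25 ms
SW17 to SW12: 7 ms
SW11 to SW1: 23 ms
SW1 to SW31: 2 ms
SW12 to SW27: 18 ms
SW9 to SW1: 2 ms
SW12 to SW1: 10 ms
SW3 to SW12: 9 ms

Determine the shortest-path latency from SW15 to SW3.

Running Dijkstra from SW15:
SW15: 0
SW10: 17  (via SW15)
SW18: 18  (via SW15)
SW27: 20  (via SW15)
SW1: 21  (via SW18)
SW11: 22  (via SW18)
SW31: 23  (via SW1)
SW9: 23  (via SW1)
SW14: 24  (via SW1)
SW12: 31  (via SW1)
SW33: 35  (via SW11)
SW17: 36  (via SW9)
SW3: 40  (via SW12)
Shortest route: SW15 → SW18 → SW1 → SW12 → SW3 = 40 ms.

40 ms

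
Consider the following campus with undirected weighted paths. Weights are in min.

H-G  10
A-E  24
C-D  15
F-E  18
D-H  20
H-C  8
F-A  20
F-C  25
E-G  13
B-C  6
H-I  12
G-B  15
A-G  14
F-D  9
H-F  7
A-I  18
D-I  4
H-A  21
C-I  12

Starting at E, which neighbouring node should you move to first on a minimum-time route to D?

Candidate routes:
E - G - H - F - D: 13+10+7+9 = 39
E - F - D: 18+9 = 27
E - G - H - I - D: 13+10+12+4 = 39
Cheapest is E - F - D at 27 min.
So from E the first move is to F.

F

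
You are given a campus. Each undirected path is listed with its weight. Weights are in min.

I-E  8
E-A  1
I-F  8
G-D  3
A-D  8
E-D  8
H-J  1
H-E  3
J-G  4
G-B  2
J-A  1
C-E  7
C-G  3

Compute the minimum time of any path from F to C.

Running Dijkstra from F:
F: 0
I: 8  (via F)
E: 16  (via I)
A: 17  (via E)
J: 18  (via A)
H: 19  (via E)
G: 22  (via J)
C: 23  (via E)
Shortest route: F → I → E → C = 23 min.

23 min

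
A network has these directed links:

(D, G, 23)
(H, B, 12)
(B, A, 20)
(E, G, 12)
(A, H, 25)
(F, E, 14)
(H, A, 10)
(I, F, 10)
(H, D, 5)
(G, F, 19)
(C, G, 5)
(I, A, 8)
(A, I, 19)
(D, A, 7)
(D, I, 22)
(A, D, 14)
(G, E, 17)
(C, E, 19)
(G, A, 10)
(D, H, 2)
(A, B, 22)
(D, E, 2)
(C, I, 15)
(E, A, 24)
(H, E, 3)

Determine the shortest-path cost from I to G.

Enumerating some paths:
I - A - D - G: 8+14+23 = 45
I - A - D - H - E - G: 8+14+2+3+12 = 39
I - F - E - G: 10+14+12 = 36
Cheapest is I - F - E - G at 36.

36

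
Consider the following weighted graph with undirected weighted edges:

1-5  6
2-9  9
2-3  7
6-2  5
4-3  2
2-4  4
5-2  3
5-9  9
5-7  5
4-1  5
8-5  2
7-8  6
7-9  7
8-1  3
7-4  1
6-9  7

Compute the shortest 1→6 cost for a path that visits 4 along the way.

14

Shortest 1→4: 1 → 4 = 5
Best 4 to 6: 4 → 2 → 6 costing 9
Total via 4: 5 + 9 = 14.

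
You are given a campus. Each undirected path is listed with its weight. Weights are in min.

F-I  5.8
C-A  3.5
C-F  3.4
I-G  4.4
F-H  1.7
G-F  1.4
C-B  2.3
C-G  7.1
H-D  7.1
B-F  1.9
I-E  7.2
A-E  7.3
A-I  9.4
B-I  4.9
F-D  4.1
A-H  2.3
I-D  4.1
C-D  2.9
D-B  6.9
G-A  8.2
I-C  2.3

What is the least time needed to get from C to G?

Running Dijkstra from C:
C: 0
B: 2.3  (via C)
I: 2.3  (via C)
D: 2.9  (via C)
F: 3.4  (via C)
A: 3.5  (via C)
G: 4.8  (via F)
Shortest route: C–F–G = 4.8 min.

4.8 min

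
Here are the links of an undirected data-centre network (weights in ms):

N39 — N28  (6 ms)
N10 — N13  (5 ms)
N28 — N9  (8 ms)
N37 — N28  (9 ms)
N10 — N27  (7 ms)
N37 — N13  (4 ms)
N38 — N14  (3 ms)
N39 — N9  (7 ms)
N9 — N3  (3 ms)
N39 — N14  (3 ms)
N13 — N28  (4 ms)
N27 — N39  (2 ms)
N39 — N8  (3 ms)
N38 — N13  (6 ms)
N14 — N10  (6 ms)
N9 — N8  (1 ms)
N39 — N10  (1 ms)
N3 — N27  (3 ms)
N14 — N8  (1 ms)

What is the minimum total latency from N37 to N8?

13 ms

Shortest distances from N37:
N37: 0
N13: 4  (via N37)
N28: 8  (via N13)
N10: 9  (via N13)
N39: 10  (via N10)
N38: 10  (via N13)
N27: 12  (via N39)
N14: 13  (via N39)
N8: 13  (via N39)
Shortest route: N37 → N13 → N10 → N39 → N8 = 13 ms.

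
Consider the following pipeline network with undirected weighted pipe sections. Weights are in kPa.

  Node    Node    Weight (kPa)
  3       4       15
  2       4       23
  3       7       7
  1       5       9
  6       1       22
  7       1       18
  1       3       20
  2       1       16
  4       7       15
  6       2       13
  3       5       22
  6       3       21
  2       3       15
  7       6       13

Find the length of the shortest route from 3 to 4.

15 kPa

Candidate routes:
3 - 4: 15 = 15
3 - 7 - 4: 7+15 = 22
The minimum is 15 kPa via 3 - 4.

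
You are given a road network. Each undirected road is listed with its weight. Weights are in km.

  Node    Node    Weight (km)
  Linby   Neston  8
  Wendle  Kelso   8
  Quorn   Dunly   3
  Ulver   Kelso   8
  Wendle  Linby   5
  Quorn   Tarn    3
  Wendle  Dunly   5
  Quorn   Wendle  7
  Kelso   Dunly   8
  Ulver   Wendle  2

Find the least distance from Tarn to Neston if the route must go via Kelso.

Shortest Tarn→Kelso: Tarn → Quorn → Dunly → Kelso = 14
Best Kelso to Neston: Kelso → Wendle → Linby → Neston costing 21
Total via Kelso: 14 + 21 = 35 km.

35 km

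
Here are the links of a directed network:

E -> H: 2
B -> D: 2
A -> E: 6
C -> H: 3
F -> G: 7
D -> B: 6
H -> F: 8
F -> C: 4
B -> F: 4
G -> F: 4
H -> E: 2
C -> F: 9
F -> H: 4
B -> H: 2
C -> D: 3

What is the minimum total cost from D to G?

Settle nodes by increasing distance from D:
D: 0
B: 6  (via D)
H: 8  (via B)
E: 10  (via H)
F: 10  (via B)
C: 14  (via F)
G: 17  (via F)
Shortest route: D → B → F → G = 17.

17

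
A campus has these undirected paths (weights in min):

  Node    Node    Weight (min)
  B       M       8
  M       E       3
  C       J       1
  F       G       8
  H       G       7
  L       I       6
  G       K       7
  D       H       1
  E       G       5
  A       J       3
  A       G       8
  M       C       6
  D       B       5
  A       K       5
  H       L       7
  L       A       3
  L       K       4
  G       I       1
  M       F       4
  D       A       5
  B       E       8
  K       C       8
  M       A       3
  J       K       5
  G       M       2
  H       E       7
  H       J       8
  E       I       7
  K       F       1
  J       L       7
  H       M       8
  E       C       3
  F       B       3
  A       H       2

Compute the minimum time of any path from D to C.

Running Dijkstra from D:
D: 0
H: 1  (via D)
A: 3  (via H)
B: 5  (via D)
J: 6  (via A)
L: 6  (via A)
M: 6  (via A)
C: 7  (via J)
Shortest route: D–H–A–J–C = 7 min.

7 min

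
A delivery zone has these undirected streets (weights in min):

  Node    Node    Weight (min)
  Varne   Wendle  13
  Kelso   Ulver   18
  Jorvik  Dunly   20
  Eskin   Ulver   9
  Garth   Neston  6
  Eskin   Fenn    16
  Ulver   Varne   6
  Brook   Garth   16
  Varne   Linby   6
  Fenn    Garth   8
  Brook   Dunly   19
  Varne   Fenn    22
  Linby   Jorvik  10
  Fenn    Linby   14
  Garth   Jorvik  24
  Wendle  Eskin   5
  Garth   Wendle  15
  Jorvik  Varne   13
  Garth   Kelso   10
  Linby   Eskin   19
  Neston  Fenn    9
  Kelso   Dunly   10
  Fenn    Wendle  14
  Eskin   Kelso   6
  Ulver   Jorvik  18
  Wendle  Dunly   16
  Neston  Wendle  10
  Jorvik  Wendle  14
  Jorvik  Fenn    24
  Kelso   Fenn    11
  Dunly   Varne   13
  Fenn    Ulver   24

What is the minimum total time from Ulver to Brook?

38 min

Compare a few routes:
Ulver–Eskin–Kelso–Garth–Brook: 9+6+10+16 = 41
Ulver–Eskin–Kelso–Dunly–Brook: 9+6+10+19 = 44
Ulver–Varne–Dunly–Brook: 6+13+19 = 38
Cheapest is Ulver–Varne–Dunly–Brook at 38 min.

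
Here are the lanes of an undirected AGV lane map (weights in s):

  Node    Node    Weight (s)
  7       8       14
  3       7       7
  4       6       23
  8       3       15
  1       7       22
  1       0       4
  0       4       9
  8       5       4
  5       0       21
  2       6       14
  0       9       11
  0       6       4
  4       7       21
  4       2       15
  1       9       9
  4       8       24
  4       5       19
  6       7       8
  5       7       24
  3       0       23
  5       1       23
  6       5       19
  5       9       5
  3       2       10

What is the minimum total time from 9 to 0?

11 s

Settle nodes by increasing distance from 9:
9: 0
5: 5  (via 9)
1: 9  (via 9)
8: 9  (via 5)
0: 11  (via 9)
Shortest route: 9–0 = 11 s.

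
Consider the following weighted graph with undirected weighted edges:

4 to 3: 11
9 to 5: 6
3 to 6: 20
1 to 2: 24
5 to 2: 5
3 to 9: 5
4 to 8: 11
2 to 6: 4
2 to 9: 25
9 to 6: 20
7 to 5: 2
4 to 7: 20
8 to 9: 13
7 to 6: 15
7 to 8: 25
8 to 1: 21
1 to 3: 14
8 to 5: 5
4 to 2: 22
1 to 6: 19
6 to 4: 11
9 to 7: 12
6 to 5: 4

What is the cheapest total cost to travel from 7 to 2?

7

Compare a few routes:
7 → 5 → 2: 2+5 = 7
7 → 5 → 6 → 2: 2+4+4 = 10
The minimum is 7 via 7 → 5 → 2.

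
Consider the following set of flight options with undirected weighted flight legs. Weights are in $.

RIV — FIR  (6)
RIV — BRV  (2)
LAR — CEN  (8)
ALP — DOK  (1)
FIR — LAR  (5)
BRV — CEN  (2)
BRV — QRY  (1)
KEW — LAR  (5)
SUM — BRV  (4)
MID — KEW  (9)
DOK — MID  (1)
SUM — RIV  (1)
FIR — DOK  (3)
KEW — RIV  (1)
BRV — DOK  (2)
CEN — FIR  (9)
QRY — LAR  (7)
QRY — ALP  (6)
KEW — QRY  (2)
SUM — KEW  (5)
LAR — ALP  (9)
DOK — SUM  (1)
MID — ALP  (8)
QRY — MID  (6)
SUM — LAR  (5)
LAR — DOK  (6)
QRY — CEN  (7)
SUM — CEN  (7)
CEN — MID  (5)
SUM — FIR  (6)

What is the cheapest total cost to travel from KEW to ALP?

Enumerating some paths:
KEW–RIV–BRV–DOK–ALP: 1+2+2+1 = 6
KEW–SUM–DOK–ALP: 5+1+1 = 7
KEW–RIV–SUM–DOK–ALP: 1+1+1+1 = 4
KEW–QRY–BRV–DOK–ALP: 2+1+2+1 = 6
Cheapest is KEW–RIV–SUM–DOK–ALP at $4.

$4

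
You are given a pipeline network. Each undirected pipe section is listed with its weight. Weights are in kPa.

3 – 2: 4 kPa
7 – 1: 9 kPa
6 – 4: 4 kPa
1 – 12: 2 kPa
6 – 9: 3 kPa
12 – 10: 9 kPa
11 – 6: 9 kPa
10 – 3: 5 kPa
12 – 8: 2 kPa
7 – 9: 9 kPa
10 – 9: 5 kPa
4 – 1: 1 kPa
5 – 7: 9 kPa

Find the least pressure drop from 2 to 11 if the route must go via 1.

34 kPa

Shortest 2→1: 2–3–10–12–1 = 20
Shortest 1→11: 1–4–6–11 = 14
Total via 1: 20 + 14 = 34 kPa.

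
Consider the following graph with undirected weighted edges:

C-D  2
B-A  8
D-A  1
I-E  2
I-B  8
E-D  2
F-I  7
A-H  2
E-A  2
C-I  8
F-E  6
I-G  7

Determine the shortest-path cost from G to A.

Enumerating some paths:
G → I → E → D → A: 7+2+2+1 = 12
G → I → E → A: 7+2+2 = 11
The minimum is 11 via G → I → E → A.

11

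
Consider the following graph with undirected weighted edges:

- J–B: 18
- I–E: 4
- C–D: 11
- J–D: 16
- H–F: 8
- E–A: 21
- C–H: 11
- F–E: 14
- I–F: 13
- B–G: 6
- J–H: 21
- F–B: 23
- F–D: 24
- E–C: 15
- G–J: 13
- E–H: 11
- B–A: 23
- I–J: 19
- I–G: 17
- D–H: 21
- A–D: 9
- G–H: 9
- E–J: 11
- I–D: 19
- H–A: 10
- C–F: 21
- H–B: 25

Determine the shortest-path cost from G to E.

Enumerating some paths:
G–I–E: 17+4 = 21
G–J–E: 13+11 = 24
G–H–E: 9+11 = 20
The minimum is 20 via G–H–E.

20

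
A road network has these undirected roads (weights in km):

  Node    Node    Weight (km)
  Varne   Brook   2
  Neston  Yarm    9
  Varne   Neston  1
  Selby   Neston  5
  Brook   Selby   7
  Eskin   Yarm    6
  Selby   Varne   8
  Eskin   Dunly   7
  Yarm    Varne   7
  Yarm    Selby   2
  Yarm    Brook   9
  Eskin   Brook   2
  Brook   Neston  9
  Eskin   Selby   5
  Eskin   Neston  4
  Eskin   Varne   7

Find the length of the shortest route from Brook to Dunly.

9 km

Enumerating some paths:
Brook → Varne → Eskin → Dunly: 2+7+7 = 16
Brook → Eskin → Dunly: 2+7 = 9
Brook → Varne → Neston → Eskin → Dunly: 2+1+4+7 = 14
Brook → Selby → Eskin → Dunly: 7+5+7 = 19
Cheapest is Brook → Eskin → Dunly at 9 km.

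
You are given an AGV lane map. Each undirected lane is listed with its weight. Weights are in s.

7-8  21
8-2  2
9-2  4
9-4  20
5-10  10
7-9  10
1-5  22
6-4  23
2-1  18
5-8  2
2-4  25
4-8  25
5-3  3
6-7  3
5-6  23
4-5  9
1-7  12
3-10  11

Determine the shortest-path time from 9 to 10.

18 s

Candidate routes:
9–2–8–5–10: 4+2+2+10 = 18
9–2–8–5–3–10: 4+2+2+3+11 = 22
The minimum is 18 s via 9–2–8–5–10.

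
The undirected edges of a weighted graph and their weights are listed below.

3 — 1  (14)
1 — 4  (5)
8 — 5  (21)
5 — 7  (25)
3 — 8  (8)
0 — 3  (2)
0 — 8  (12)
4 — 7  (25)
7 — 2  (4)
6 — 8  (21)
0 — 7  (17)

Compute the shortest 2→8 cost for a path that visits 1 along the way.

56

Shortest 2→1: 2 → 7 → 4 → 1 = 34
Shortest 1→8: 1 → 3 → 8 = 22
Total via 1: 34 + 22 = 56.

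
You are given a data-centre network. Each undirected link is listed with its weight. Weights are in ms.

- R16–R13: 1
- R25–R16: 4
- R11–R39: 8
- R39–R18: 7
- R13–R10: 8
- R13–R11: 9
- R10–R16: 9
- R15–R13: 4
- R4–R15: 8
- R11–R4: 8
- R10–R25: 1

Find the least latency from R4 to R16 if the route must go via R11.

Best R4 to R11: R4 → R11 costing 8
Shortest R11→R16: R11 → R13 → R16 = 10
Total via R11: 8 + 10 = 18 ms.

18 ms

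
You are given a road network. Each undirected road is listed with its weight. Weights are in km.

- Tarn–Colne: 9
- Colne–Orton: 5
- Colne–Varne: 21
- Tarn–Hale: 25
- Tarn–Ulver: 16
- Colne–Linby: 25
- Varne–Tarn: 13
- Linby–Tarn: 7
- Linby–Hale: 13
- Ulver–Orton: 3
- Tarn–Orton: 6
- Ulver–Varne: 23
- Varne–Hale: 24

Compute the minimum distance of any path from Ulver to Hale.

29 km

Shortest distances from Ulver:
Ulver: 0
Orton: 3  (via Ulver)
Colne: 8  (via Orton)
Tarn: 9  (via Orton)
Linby: 16  (via Tarn)
Varne: 22  (via Tarn)
Hale: 29  (via Linby)
Shortest route: Ulver → Orton → Tarn → Linby → Hale = 29 km.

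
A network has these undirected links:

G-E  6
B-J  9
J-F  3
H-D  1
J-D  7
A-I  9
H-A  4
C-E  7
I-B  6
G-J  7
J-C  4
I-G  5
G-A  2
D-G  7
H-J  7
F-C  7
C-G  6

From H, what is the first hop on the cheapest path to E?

A

Enumerating some paths:
H - D - G - E: 1+7+6 = 14
H - J - C - E: 7+4+7 = 18
H - A - G - E: 4+2+6 = 12
Cheapest is H - A - G - E at 12.
So from H the first move is to A.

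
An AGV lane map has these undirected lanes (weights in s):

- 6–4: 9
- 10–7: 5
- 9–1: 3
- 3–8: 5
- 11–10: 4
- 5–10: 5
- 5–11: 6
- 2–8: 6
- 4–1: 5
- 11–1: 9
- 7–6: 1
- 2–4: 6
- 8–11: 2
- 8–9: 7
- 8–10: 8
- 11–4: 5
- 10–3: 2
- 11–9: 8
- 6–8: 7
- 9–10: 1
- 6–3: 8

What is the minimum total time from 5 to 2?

14 s

Settle nodes by increasing distance from 5:
5: 0
10: 5  (via 5)
9: 6  (via 10)
11: 6  (via 5)
3: 7  (via 10)
8: 8  (via 11)
1: 9  (via 9)
7: 10  (via 10)
4: 11  (via 11)
6: 11  (via 7)
2: 14  (via 8)
Shortest route: 5–11–8–2 = 14 s.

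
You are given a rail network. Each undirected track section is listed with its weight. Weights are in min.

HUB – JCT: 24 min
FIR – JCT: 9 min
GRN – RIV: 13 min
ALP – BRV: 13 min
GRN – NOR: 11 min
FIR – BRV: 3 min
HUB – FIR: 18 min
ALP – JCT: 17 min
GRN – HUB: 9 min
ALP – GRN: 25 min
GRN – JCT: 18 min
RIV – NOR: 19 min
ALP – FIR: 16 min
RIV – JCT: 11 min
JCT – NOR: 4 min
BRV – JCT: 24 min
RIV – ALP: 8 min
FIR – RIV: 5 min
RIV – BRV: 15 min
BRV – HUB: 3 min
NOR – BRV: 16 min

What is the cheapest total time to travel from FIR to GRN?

15 min

Candidate routes:
FIR - JCT - NOR - GRN: 9+4+11 = 24
FIR - BRV - HUB - GRN: 3+3+9 = 15
FIR - RIV - GRN: 5+13 = 18
FIR - HUB - GRN: 18+9 = 27
The minimum is 15 min via FIR - BRV - HUB - GRN.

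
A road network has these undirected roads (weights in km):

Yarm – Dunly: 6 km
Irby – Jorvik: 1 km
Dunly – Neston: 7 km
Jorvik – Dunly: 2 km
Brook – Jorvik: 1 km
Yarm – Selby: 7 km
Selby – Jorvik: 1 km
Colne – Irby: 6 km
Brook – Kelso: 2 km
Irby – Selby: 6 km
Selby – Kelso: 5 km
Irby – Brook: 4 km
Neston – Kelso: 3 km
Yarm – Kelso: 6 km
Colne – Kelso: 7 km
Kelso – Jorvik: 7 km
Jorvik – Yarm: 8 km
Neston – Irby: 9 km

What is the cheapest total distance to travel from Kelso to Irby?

Running Dijkstra from Kelso:
Kelso: 0
Brook: 2  (via Kelso)
Neston: 3  (via Kelso)
Jorvik: 3  (via Brook)
Irby: 4  (via Jorvik)
Shortest route: Kelso → Brook → Jorvik → Irby = 4 km.

4 km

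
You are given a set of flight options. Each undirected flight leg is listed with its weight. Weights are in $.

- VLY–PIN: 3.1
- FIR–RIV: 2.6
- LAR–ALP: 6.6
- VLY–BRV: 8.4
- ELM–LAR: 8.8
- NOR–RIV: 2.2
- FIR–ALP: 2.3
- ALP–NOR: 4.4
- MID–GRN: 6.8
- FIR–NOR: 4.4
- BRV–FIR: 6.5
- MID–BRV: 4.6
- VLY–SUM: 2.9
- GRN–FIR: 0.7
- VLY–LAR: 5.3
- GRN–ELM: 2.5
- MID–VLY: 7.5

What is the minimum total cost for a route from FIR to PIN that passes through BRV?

$18

Shortest FIR→BRV: FIR–BRV = 6.5
Best BRV to PIN: BRV–VLY–PIN costing 11.5
Total via BRV: 6.5 + 11.5 = $18.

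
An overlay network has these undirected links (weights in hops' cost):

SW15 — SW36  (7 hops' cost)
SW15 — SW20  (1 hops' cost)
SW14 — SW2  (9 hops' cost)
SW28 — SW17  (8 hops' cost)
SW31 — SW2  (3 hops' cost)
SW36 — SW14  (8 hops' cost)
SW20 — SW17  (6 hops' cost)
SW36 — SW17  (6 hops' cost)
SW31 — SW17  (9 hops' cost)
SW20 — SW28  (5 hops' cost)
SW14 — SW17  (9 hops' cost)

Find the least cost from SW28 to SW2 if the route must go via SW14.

26 hops' cost

Shortest SW28→SW14: SW28–SW17–SW14 = 17
Shortest SW14→SW2: SW14–SW2 = 9
Total via SW14: 17 + 9 = 26 hops' cost.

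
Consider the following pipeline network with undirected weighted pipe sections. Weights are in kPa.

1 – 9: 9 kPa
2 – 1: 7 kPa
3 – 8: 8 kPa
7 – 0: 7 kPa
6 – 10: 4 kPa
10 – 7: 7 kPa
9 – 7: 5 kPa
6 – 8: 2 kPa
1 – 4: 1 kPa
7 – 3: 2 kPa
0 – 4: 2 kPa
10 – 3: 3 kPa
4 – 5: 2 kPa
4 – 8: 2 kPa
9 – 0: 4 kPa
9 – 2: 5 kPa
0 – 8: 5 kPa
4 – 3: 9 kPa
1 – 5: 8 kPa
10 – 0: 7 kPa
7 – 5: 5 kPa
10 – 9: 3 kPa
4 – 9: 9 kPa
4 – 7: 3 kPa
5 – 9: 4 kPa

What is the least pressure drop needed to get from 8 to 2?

10 kPa

Compare a few routes:
8–0–9–2: 5+4+5 = 14
8–4–0–9–2: 2+2+4+5 = 13
8–4–1–2: 2+1+7 = 10
8–4–5–9–2: 2+2+4+5 = 13
Cheapest is 8–4–1–2 at 10 kPa.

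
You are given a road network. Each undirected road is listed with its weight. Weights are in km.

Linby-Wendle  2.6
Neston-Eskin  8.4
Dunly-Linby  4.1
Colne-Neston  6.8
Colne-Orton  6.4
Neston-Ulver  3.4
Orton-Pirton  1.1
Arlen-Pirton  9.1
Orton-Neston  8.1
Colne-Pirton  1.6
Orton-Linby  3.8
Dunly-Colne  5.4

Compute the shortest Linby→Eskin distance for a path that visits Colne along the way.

Best Linby to Colne: Linby → Orton → Pirton → Colne costing 6.5
Shortest Colne→Eskin: Colne → Neston → Eskin = 15.2
Total via Colne: 6.5 + 15.2 = 21.7 km.

21.7 km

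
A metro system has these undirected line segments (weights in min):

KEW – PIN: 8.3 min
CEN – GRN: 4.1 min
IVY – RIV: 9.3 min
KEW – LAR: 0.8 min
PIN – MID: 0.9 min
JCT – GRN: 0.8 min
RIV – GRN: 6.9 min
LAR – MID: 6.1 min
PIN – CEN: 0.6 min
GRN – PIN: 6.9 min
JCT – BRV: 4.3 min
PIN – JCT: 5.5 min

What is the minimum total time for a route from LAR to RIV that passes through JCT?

20.2 min

Best LAR to JCT: LAR–MID–PIN–JCT costing 12.5
Shortest JCT→RIV: JCT–GRN–RIV = 7.7
Total via JCT: 12.5 + 7.7 = 20.2 min.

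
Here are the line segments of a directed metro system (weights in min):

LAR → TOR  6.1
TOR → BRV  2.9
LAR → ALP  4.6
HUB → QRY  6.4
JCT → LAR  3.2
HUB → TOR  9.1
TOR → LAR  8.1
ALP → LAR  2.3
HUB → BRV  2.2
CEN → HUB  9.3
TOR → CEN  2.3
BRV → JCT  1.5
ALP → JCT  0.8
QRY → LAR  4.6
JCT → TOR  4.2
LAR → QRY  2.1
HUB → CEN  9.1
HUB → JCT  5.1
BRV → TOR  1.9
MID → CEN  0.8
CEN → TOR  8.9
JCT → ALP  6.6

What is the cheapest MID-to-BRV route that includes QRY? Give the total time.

Best MID to QRY: MID → CEN → HUB → QRY costing 16.5
Shortest QRY→BRV: QRY → LAR → TOR → BRV = 13.6
Total via QRY: 16.5 + 13.6 = 30.1 min.

30.1 min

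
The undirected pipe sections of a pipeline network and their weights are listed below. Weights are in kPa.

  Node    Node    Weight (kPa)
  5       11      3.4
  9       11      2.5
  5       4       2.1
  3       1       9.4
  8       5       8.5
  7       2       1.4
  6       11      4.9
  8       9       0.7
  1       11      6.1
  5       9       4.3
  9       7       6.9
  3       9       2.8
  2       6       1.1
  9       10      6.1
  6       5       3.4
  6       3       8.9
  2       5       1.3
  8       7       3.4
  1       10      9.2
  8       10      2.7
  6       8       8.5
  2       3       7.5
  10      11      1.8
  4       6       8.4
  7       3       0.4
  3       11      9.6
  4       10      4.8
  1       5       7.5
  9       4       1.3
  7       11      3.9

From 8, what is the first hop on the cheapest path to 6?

7

Candidate routes:
8 - 7 - 2 - 6: 3.4+1.4+1.1 = 5.9
8 - 9 - 3 - 7 - 2 - 6: 0.7+2.8+0.4+1.4+1.1 = 6.4
Cheapest is 8 - 7 - 2 - 6 at 5.9 kPa.
So from 8 the first move is to 7.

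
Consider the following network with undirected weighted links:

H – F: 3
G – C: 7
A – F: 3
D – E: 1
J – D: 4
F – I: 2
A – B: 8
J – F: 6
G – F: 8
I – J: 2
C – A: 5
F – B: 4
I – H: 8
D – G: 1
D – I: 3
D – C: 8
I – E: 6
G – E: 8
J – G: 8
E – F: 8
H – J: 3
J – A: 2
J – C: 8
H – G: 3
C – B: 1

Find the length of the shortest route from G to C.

Running Dijkstra from G:
G: 0
D: 1  (via G)
E: 2  (via D)
H: 3  (via G)
I: 4  (via D)
J: 5  (via D)
F: 6  (via H)
A: 7  (via J)
C: 7  (via G)
Shortest route: G–C = 7.

7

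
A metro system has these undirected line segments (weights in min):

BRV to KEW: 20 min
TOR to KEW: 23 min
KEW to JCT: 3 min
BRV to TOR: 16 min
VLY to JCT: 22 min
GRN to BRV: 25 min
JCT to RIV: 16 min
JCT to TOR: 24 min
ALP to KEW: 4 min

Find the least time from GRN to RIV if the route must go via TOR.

Shortest GRN→TOR: GRN → BRV → TOR = 41
Shortest TOR→RIV: TOR → JCT → RIV = 40
Total via TOR: 41 + 40 = 81 min.

81 min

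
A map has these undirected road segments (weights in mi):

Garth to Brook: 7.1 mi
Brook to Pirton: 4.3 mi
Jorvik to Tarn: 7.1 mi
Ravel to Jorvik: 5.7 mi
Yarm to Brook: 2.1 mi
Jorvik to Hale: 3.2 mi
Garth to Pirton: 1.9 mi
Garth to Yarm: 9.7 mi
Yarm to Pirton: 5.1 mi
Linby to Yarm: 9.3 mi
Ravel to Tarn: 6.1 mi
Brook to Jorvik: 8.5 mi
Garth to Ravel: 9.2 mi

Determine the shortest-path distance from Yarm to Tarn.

Enumerating some paths:
Yarm–Pirton–Garth–Ravel–Tarn: 5.1+1.9+9.2+6.1 = 22.3
Yarm–Brook–Jorvik–Tarn: 2.1+8.5+7.1 = 17.7
The minimum is 17.7 mi via Yarm–Brook–Jorvik–Tarn.

17.7 mi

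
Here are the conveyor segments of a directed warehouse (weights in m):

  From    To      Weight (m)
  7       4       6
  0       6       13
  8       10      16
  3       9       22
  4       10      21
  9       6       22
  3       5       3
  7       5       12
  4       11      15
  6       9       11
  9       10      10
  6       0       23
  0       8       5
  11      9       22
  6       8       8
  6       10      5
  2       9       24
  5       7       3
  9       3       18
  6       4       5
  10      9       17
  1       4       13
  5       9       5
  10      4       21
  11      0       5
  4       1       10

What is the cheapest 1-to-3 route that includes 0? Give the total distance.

75 m

Best 1 to 0: 1–4–11–0 costing 33
Best 0 to 3: 0–6–9–3 costing 42
Total via 0: 33 + 42 = 75 m.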